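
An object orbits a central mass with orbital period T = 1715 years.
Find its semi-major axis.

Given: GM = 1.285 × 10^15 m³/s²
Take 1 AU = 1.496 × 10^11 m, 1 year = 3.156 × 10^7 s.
T = 1715 years = 5.41254 × 10^10 s
GM = 1.285 × 10^15 m³/s²
Kepler's third law: a³ = GM T² / (4π²)
T² = 2.92956 × 10^21 s²
a³ = (1.285 × 10^15) × (2.92956 × 10^21) / (4π²) = 9.53555 × 10^34 m³
a = (a³)^(1/3) = 4.56859 × 10^11 m ≈ 3.054 AU

Final answer: 3.054 AU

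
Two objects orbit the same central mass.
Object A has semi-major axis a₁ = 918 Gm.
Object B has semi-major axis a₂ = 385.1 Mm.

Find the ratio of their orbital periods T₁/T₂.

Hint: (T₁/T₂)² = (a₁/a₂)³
a₁ = 918 Gm = 9.18 × 10^11 m
a₂ = 385.1 Mm = 3.851 × 10^8 m
a₁/a₂ = 2383.8
T₁/T₂ = (a₁/a₂)^(3/2) = (2383.8)^1.5 = 116387

Final answer: T₁/T₂ = 1.164 × 10^5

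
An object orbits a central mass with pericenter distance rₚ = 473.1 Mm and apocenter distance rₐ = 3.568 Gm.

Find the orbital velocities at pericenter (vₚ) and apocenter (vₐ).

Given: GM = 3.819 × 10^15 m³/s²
rₚ = 473.1 Mm = 4.731 × 10^8 m
rₐ = 3.568 Gm = 3.568 × 10^9 m
GM = 3.819 × 10^15 m³/s²
a = (rₚ + rₐ)/2 = 2.02055 × 10^9 m
Vis-viva: v² = GM (2/r − 1/a)
vₚ² = 3.819 × 10^15 × (4.22744 × 10^-9 − 4.94915 × 10^-10) = 1.42545 × 10^7 m²/s²
vₚ = 3775.51 m/s ≈ 3.776 km/s
vₐ² = 3.819 × 10^15 × (5.60538 × 10^-10 − 4.94915 × 10^-10) = 250616 m²/s²
vₐ = 500.615 m/s ≈ 500.6 m/s

Final answer: vₚ = 3.776 km/s, vₐ = 500.6 m/s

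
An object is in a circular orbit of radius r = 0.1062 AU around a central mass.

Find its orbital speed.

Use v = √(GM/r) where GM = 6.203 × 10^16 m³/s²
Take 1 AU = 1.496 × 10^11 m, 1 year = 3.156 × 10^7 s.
r = 0.1062 AU = 1.58875 × 10^10 m
GM = 6.203 × 10^16 m³/s²
GM/r = (6.203 × 10^16) / (1.58875 × 10^10) = 3.90432 × 10^6 m²/s²
v = √(GM/r) = 1975.94 m/s ≈ 0.4168 AU/year

Final answer: 0.4168 AU/year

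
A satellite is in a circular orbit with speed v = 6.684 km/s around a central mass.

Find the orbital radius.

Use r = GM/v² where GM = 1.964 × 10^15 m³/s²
v = 6.684 km/s = 6684 m/s
GM = 1.964 × 10^15 m³/s²
v² = 4.46759 × 10^7 m²/s²
r = GM/v² = (1.964 × 10^15) / (4.46759 × 10^7) = 4.39611 × 10^7 m ≈ 43.96 Mm

Final answer: 43.96 Mm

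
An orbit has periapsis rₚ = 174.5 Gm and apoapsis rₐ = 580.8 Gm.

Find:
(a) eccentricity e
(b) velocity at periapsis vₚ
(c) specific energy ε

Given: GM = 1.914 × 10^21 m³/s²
rₚ = 174.5 Gm = 1.745 × 10^11 m
rₐ = 580.8 Gm = 5.808 × 10^11 m
GM = 1.914 × 10^21 m³/s²
a = (rₚ + rₐ)/2 = 3.7765 × 10^11 m
e = (rₐ − rₚ)/(rₐ + rₚ) = (4.063 × 10^11) / (7.553 × 10^11) = 0.537932
(a) e = 0.537932 ≈ 0.5379
(b) vₚ² = GM (2/rₚ − 1/a) = 1.914 × 10^21 × (1.14613 × 10^-11 − 2.64795 × 10^-12) = 1.68688 × 10^10 m²/s²;  vₚ = 129880 m/s ≈ 129.9 km/s
(c) 2a = 7.553 × 10^11 m;  ε = −GM/(2a) = -2.53409 × 10^9 J/kg ≈ -2.534 GJ/kg

Final answer:
(a) eccentricity e = 0.5379
(b) velocity at periapsis vₚ = 129.9 km/s
(c) specific energy ε = -2.534 GJ/kg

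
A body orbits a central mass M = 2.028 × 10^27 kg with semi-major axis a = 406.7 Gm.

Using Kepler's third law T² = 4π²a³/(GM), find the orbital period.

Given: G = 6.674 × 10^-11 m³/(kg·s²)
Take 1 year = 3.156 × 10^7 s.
M = 2.028 × 10^27 kg
GM = G × M = 6.674 × 10^-11 × 2.028 × 10^27 = 1.35349 × 10^17 m³/s²
a = 406.7 Gm = 4.067 × 10^11 m
a³ = 6.72702 × 10^34 m³
T = 2π √(a³/GM) = 2π √((6.72702 × 10^34) / (1.35349 × 10^17)) = 2π × 7.04992 × 10^8 s
T = 4.4296 × 10^9 s ≈ 140.4 years

Final answer: 140.4 years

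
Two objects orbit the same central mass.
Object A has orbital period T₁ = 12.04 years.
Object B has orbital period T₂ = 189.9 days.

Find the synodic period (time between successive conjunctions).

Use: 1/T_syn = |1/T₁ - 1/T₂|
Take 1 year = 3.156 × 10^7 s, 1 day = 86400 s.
T₁ = 12.04 years = 3.79982 × 10^8 s
T₂ = 189.9 days = 1.64074 × 10^7 s
1/T₁ = 2.6317 × 10^-9 s⁻¹
1/T₂ = 6.09483 × 10^-8 s⁻¹
|1/T₁ − 1/T₂| = 5.83166 × 10^-8 s⁻¹
T_syn = 1 / |1/T₁ − 1/T₂| = 1.71478 × 10^7 s ≈ 198.5 days

Final answer: T_syn = 198.5 days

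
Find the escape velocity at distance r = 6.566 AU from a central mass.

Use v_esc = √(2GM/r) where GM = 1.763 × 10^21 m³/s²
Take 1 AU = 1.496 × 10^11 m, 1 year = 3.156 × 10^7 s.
r = 6.566 AU = 9.82274 × 10^11 m
GM = 1.763 × 10^21 m³/s²
2GM/r = 2 × (1.763 × 10^21) / (9.82274 × 10^11) = 3.58963 × 10^9 m²/s²
v_esc = √(2GM/r) = 59913.5 m/s ≈ 12.64 AU/year

Final answer: 12.64 AU/year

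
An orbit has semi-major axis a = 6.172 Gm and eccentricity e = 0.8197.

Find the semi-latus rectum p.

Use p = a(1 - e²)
a = 6.172 Gm = 6.172 × 10^9 m
e = 0.8197,  e² = 0.671908,  1 − e² = 0.328092
p = a(1 − e²) = 6.172 × 10^9 m × 0.328092 = 2.02498 × 10^9 m ≈ 2.025 Gm

Final answer: p = 2.025 Gm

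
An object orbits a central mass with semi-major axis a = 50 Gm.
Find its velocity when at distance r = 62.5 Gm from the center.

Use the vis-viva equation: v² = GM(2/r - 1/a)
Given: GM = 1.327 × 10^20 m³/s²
a = 50 Gm = 5 × 10^10 m
r = 62.5 Gm = 6.25 × 10^10 m
GM = 1.327 × 10^20 m³/s²
2/r − 1/a = 3.2 × 10^-11 − 2 × 10^-11 = 1.2 × 10^-11 m⁻¹
v² = GM (2/r − 1/a) = 1.5924 × 10^9 m²/s²
v = 39904.9 m/s ≈ 39.9 km/s

Final answer: 39.9 km/s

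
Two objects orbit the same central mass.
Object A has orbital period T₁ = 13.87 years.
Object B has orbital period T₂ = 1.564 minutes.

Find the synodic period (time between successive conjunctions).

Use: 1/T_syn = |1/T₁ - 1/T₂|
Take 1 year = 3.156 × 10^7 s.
T₁ = 13.87 years = 4.37737 × 10^8 s
T₂ = 1.564 minutes = 93.84 s
1/T₁ = 2.28448 × 10^-9 s⁻¹
1/T₂ = 0.0106564 s⁻¹
|1/T₁ − 1/T₂| = 0.0106564 s⁻¹
T_syn = 1 / |1/T₁ − 1/T₂| = 93.84 s ≈ 1.564 minutes

Final answer: T_syn = 1.564 minutes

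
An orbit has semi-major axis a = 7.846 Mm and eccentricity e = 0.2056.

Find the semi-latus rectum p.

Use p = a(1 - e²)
a = 7.846 Mm = 7.846 × 10^6 m
e = 0.2056,  e² = 0.0422714,  1 − e² = 0.957729
p = a(1 − e²) = 7.846 × 10^6 m × 0.957729 = 7.51434 × 10^6 m ≈ 7.514 Mm

Final answer: p = 7.514 Mm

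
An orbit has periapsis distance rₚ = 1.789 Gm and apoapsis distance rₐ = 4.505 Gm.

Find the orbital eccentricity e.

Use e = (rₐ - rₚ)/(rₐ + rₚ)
rₚ = 1.789 Gm = 1.789 × 10^9 m
rₐ = 4.505 Gm = 4.505 × 10^9 m
rₐ − rₚ = 2.716 × 10^9 m
rₐ + rₚ = 6.294 × 10^9 m
e = (rₐ − rₚ)/(rₐ + rₚ) = 0.431522

Final answer: e = 0.4315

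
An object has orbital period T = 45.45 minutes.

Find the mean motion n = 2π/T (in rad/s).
T = 45.45 minutes = 2727 s
n = 2π / 2727 s = 0.00230407 rad/s ≈ 0.002304 rad/s

Final answer: n = 0.002304 rad/s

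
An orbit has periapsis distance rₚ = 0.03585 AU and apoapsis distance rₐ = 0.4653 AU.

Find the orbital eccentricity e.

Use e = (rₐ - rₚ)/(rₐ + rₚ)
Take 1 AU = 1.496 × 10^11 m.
rₚ = 0.03585 AU = 5.36316 × 10^9 m
rₐ = 0.4653 AU = 6.96089 × 10^10 m
rₐ − rₚ = 6.42457 × 10^10 m
rₐ + rₚ = 7.4972 × 10^10 m
e = (rₐ − rₚ)/(rₐ + rₚ) = 0.856929

Final answer: e = 0.8569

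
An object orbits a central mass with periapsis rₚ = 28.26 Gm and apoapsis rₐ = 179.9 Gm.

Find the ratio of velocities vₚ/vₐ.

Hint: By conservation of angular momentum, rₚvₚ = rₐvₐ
rₚ = 28.26 Gm = 2.826 × 10^10 m
rₐ = 179.9 Gm = 1.799 × 10^11 m
rₚvₚ = rₐvₐ  ⇒  vₚ/vₐ = rₐ/rₚ
vₚ/vₐ = (1.799 × 10^11) / (2.826 × 10^10) = 6.36589

Final answer: vₚ/vₐ = 6.366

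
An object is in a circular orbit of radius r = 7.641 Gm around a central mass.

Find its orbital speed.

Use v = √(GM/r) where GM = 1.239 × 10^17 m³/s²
r = 7.641 Gm = 7.641 × 10^9 m
GM = 1.239 × 10^17 m³/s²
GM/r = (1.239 × 10^17) / (7.641 × 10^9) = 1.62152 × 10^7 m²/s²
v = √(GM/r) = 4026.8 m/s ≈ 4.027 km/s

Final answer: 4.027 km/s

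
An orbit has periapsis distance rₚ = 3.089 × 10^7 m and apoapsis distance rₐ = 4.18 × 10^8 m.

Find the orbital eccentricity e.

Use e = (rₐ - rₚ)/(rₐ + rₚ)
rₚ = 3.089 × 10^7 m
rₐ = 4.18 × 10^8 m
rₐ − rₚ = 3.8711 × 10^8 m
rₐ + rₚ = 4.4889 × 10^8 m
e = (rₐ − rₚ)/(rₐ + rₚ) = 0.862372

Final answer: e = 0.8624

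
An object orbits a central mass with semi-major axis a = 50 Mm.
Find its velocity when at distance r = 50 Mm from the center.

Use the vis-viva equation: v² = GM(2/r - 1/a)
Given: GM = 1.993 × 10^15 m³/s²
a = 50 Mm = 5 × 10^7 m
r = 50 Mm = 5 × 10^7 m
GM = 1.993 × 10^15 m³/s²
2/r − 1/a = 4 × 10^-8 − 2 × 10^-8 = 2 × 10^-8 m⁻¹
v² = GM (2/r − 1/a) = 3.986 × 10^7 m²/s²
v = 6313.48 m/s ≈ 6.313 km/s

Final answer: 6.313 km/s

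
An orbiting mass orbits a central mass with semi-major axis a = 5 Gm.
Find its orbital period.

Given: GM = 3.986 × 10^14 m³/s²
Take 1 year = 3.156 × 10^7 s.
a = 5 Gm = 5 × 10^9 m
GM = 3.986 × 10^14 m³/s²
a³ = 1.25 × 10^29 m³
T = 2π √(a³/GM) = 2π √((1.25 × 10^29) / (3.986 × 10^14)) = 2π × 1.77087 × 10^7 s
T = 1.11267 × 10^8 s ≈ 3.526 years

Final answer: 3.526 years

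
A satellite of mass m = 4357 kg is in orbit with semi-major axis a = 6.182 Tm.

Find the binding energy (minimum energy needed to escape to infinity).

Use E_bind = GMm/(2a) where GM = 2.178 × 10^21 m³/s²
a = 6.182 Tm = 6.182 × 10^12 m
GM = 2.178 × 10^21 m³/s²
m = 4357 kg
GMm = 2.178 × 10^21 × 4357 = 9.48955 × 10^24 m³·kg/s²
2a = 1.2364 × 10^13 m
E_bind = GMm/(2a) = 7.67514 × 10^11 J ≈ 767.5 GJ

Final answer: 767.5 GJ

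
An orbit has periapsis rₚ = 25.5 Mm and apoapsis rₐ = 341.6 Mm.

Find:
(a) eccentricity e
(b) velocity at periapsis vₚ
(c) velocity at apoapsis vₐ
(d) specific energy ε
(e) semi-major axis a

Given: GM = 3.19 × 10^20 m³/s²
rₚ = 25.5 Mm = 2.55 × 10^7 m
rₐ = 341.6 Mm = 3.416 × 10^8 m
GM = 3.19 × 10^20 m³/s²
a = (rₚ + rₐ)/2 = 1.8355 × 10^8 m
e = (rₐ − rₚ)/(rₐ + rₚ) = (3.161 × 10^8) / (3.671 × 10^8) = 0.861073
(a) e = 0.861073 ≈ 0.8611
(b) vₚ² = GM (2/rₚ − 1/a) = 3.19 × 10^20 × (7.84314 × 10^-8 − 5.44811 × 10^-9) = 2.32817 × 10^13 m²/s²;  vₚ = 4.82511 × 10^6 m/s ≈ 4825 km/s
(c) vₐ² = GM (2/rₐ − 1/a) = 3.19 × 10^20 × (5.8548 × 10^-9 − 5.44811 × 10^-9) = 1.29735 × 10^11 m²/s²;  vₐ = 360188 m/s ≈ 360.2 km/s
(d) 2a = 3.671 × 10^8 m;  ε = −GM/(2a) = -8.68973 × 10^11 J/kg ≈ -869 GJ/kg
(e) a = 1.8355 × 10^8 m ≈ 183.6 Mm

Final answer:
(a) eccentricity e = 0.8611
(b) velocity at periapsis vₚ = 4825 km/s
(c) velocity at apoapsis vₐ = 360.2 km/s
(d) specific energy ε = -869 GJ/kg
(e) semi-major axis a = 183.6 Mm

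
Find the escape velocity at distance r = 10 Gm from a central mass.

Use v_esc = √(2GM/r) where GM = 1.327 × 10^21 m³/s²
r = 10 Gm = 1 × 10^10 m
GM = 1.327 × 10^21 m³/s²
2GM/r = 2 × (1.327 × 10^21) / (1 × 10^10) = 2.654 × 10^11 m²/s²
v_esc = √(2GM/r) = 515170 m/s ≈ 515.2 km/s

Final answer: 515.2 km/s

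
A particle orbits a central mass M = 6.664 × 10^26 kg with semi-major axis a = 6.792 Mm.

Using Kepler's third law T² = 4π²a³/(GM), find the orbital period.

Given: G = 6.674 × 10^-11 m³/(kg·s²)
M = 6.664 × 10^26 kg
GM = G × M = 6.674 × 10^-11 × 6.664 × 10^26 = 4.44755 × 10^16 m³/s²
a = 6.792 Mm = 6.792 × 10^6 m
a³ = 3.13324 × 10^20 m³
T = 2π √(a³/GM) = 2π √((3.13324 × 10^20) / (4.44755 × 10^16)) = 2π × 83.9336 s
T = 527.37 s ≈ 8.79 minutes

Final answer: 8.79 minutes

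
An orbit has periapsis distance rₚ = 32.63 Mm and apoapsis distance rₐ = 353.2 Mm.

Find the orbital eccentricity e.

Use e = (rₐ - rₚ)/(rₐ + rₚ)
rₚ = 32.63 Mm = 3.263 × 10^7 m
rₐ = 353.2 Mm = 3.532 × 10^8 m
rₐ − rₚ = 3.2057 × 10^8 m
rₐ + rₚ = 3.8583 × 10^8 m
e = (rₐ − rₚ)/(rₐ + rₚ) = 0.830858

Final answer: e = 0.8309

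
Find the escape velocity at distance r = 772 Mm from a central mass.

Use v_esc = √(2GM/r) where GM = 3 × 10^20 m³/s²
r = 772 Mm = 7.72 × 10^8 m
GM = 3 × 10^20 m³/s²
2GM/r = 2 × (3 × 10^20) / (7.72 × 10^8) = 7.77202 × 10^11 m²/s²
v_esc = √(2GM/r) = 881591 m/s ≈ 881.6 km/s

Final answer: 881.6 km/s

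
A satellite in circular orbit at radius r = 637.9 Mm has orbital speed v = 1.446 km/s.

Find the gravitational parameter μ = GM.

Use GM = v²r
r = 637.9 Mm = 6.379 × 10^8 m
v = 1.446 km/s = 1446 m/s
v² = 2.09092 × 10^6 m²/s²
GM = v²r = 2.09092 × 10^6 × 6.379 × 10^8 = 1.3338 × 10^15 m³/s²
GM ≈ 1.334 × 10^15 m³/s²

Final answer: GM = 1.334 × 10^15 m³/s²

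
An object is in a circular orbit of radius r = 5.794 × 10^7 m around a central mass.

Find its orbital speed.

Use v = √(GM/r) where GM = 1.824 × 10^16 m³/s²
r = 5.794 × 10^7 m
GM = 1.824 × 10^16 m³/s²
GM/r = (1.824 × 10^16) / (5.794 × 10^7) = 3.14808 × 10^8 m²/s²
v = √(GM/r) = 17742.8 m/s ≈ 17.74 km/s

Final answer: 17.74 km/s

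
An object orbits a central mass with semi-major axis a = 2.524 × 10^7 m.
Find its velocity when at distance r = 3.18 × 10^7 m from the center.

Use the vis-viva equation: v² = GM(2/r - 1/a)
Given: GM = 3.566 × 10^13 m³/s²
a = 2.524 × 10^7 m
r = 3.18 × 10^7 m
GM = 3.566 × 10^13 m³/s²
2/r − 1/a = 6.28931 × 10^-8 − 3.96197 × 10^-8 = 2.32734 × 10^-8 m⁻¹
v² = GM (2/r − 1/a) = 829931 m²/s²
v = 911.005 m/s ≈ 911 m/s

Final answer: 911 m/s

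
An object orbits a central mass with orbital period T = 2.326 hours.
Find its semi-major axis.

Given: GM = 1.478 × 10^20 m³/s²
T = 2.326 hours = 8373.6 s
GM = 1.478 × 10^20 m³/s²
Kepler's third law: a³ = GM T² / (4π²)
T² = 7.01172 × 10^7 s²
a³ = (1.478 × 10^20) × (7.01172 × 10^7) / (4π²) = 2.62506 × 10^26 m³
a = (a³)^(1/3) = 6.40294 × 10^8 m ≈ 640.3 Mm

Final answer: 640.3 Mm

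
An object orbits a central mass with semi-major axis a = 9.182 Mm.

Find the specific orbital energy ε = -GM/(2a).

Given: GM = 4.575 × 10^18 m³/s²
a = 9.182 Mm = 9.182 × 10^6 m
GM = 4.575 × 10^18 m³/s²
2a = 1.8364 × 10^7 m
ε = −GM/(2a) = -2.49129 × 10^11 J/kg ≈ -249.1 GJ/kg

Final answer: -249.1 GJ/kg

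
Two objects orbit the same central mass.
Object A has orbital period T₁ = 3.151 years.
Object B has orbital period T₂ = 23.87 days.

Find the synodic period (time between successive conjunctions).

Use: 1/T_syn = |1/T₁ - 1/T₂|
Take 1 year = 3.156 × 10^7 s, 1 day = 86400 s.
T₁ = 3.151 years = 9.94456 × 10^7 s
T₂ = 23.87 days = 2.06237 × 10^6 s
1/T₁ = 1.00558 × 10^-8 s⁻¹
1/T₂ = 4.8488 × 10^-7 s⁻¹
|1/T₁ − 1/T₂| = 4.74824 × 10^-7 s⁻¹
T_syn = 1 / |1/T₁ − 1/T₂| = 2.10604 × 10^6 s ≈ 24.38 days

Final answer: T_syn = 24.38 days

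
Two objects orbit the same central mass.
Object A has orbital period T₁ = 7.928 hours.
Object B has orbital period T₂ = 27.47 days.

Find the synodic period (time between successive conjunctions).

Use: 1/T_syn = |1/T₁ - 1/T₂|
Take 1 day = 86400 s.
T₁ = 7.928 hours = 28540.8 s
T₂ = 27.47 days = 2.37341 × 10^6 s
1/T₁ = 3.50376 × 10^-5 s⁻¹
1/T₂ = 4.21335 × 10^-7 s⁻¹
|1/T₁ − 1/T₂| = 3.46162 × 10^-5 s⁻¹
T_syn = 1 / |1/T₁ − 1/T₂| = 28888.2 s ≈ 8.024 hours

Final answer: T_syn = 8.024 hours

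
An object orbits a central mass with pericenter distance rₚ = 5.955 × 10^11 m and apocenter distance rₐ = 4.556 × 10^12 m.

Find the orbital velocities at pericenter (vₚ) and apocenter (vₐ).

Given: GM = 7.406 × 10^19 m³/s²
rₚ = 5.955 × 10^11 m
rₐ = 4.556 × 10^12 m
GM = 7.406 × 10^19 m³/s²
a = (rₚ + rₐ)/2 = 2.57575 × 10^12 m
Vis-viva: v² = GM (2/r − 1/a)
vₚ² = 7.406 × 10^19 × (3.35852 × 10^-12 − 3.88236 × 10^-13) = 2.19979 × 10^8 m²/s²
vₚ = 14831.7 m/s ≈ 14.83 km/s
vₐ² = 7.406 × 10^19 × (4.38982 × 10^-13 − 3.88236 × 10^-13) = 3.75818 × 10^6 m²/s²
vₐ = 1938.6 m/s ≈ 1.939 km/s

Final answer: vₚ = 14.83 km/s, vₐ = 1.939 km/s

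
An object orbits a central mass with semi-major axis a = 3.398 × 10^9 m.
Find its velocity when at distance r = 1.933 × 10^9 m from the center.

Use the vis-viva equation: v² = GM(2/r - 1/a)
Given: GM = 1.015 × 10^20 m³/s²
a = 3.398 × 10^9 m
r = 1.933 × 10^9 m
GM = 1.015 × 10^20 m³/s²
2/r − 1/a = 1.03466 × 10^-9 − 2.94291 × 10^-10 = 7.4037 × 10^-10 m⁻¹
v² = GM (2/r − 1/a) = 7.51476 × 10^10 m²/s²
v = 274131 m/s ≈ 274.1 km/s

Final answer: 274.1 km/s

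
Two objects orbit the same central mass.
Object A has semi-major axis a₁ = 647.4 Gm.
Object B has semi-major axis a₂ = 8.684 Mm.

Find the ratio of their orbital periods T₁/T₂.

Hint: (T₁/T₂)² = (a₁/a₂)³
a₁ = 647.4 Gm = 6.474 × 10^11 m
a₂ = 8.684 Mm = 8.684 × 10^6 m
a₁/a₂ = 74550.9
T₁/T₂ = (a₁/a₂)^(3/2) = (74550.9)^1.5 = 2.03554 × 10^7

Final answer: T₁/T₂ = 2.036 × 10^7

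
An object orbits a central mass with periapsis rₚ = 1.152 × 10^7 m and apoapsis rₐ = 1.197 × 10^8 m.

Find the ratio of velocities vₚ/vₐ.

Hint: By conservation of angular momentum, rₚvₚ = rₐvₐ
rₚ = 1.152 × 10^7 m
rₐ = 1.197 × 10^8 m
rₚvₚ = rₐvₐ  ⇒  vₚ/vₐ = rₐ/rₚ
vₚ/vₐ = (1.197 × 10^8) / (1.152 × 10^7) = 10.3906

Final answer: vₚ/vₐ = 10.39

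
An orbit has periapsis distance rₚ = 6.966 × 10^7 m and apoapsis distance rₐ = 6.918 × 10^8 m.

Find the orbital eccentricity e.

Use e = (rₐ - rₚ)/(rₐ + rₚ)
rₚ = 6.966 × 10^7 m
rₐ = 6.918 × 10^8 m
rₐ − rₚ = 6.2214 × 10^8 m
rₐ + rₚ = 7.6146 × 10^8 m
e = (rₐ − rₚ)/(rₐ + rₚ) = 0.817036

Final answer: e = 0.817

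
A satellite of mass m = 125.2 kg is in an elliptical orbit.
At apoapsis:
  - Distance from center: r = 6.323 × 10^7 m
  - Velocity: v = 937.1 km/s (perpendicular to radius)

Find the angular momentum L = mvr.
r = 6.323 × 10^7 m
v = 937.1 km/s = 937100 m/s
vr = 937100 × 6.323 × 10^7 = 5.92528 × 10^13 m²/s
L = m × vr = 125.2 × 5.92528 × 10^13 = 7.41845 × 10^15 kg·m²/s ≈ 7.418 × 10^15 kg·m²/s

Final answer: L = 7.418 × 10^15 kg·m²/s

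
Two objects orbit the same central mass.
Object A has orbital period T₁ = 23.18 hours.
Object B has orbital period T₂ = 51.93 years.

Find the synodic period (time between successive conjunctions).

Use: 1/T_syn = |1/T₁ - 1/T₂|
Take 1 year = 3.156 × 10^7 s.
T₁ = 23.18 hours = 83448 s
T₂ = 51.93 years = 1.63891 × 10^9 s
1/T₁ = 1.19835 × 10^-5 s⁻¹
1/T₂ = 6.10161 × 10^-10 s⁻¹
|1/T₁ − 1/T₂| = 1.19829 × 10^-5 s⁻¹
T_syn = 1 / |1/T₁ − 1/T₂| = 83452.2 s ≈ 23.18 hours

Final answer: T_syn = 23.18 hours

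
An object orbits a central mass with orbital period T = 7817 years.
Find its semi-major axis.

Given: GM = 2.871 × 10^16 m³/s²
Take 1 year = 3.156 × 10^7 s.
T = 7817 years = 2.46705 × 10^11 s
GM = 2.871 × 10^16 m³/s²
Kepler's third law: a³ = GM T² / (4π²)
T² = 6.08631 × 10^22 s²
a³ = (2.871 × 10^16) × (6.08631 × 10^22) / (4π²) = 4.42617 × 10^37 m³
a = (a³)^(1/3) = 3.53733 × 10^12 m ≈ 3.537 Tm

Final answer: 3.537 Tm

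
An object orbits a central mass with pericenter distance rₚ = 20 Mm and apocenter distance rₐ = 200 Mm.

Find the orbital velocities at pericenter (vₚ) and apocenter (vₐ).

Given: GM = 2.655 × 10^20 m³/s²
rₚ = 20 Mm = 2 × 10^7 m
rₐ = 200 Mm = 2 × 10^8 m
GM = 2.655 × 10^20 m³/s²
a = (rₚ + rₐ)/2 = 1.1 × 10^8 m
Vis-viva: v² = GM (2/r − 1/a)
vₚ² = 2.655 × 10^20 × (1 × 10^-7 − 9.09091 × 10^-9) = 2.41364 × 10^13 m²/s²
vₚ = 4.91288 × 10^6 m/s ≈ 4913 km/s
vₐ² = 2.655 × 10^20 × (1 × 10^-8 − 9.09091 × 10^-9) = 2.41364 × 10^11 m²/s²
vₐ = 491288 m/s ≈ 491.3 km/s

Final answer: vₚ = 4913 km/s, vₐ = 491.3 km/s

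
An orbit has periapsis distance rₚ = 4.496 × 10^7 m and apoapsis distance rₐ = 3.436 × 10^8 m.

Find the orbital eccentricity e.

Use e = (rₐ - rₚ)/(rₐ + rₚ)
rₚ = 4.496 × 10^7 m
rₐ = 3.436 × 10^8 m
rₐ − rₚ = 2.9864 × 10^8 m
rₐ + rₚ = 3.8856 × 10^8 m
e = (rₐ − rₚ)/(rₐ + rₚ) = 0.768581

Final answer: e = 0.7686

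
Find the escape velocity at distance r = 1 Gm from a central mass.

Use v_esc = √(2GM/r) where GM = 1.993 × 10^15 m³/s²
r = 1 Gm = 1 × 10^9 m
GM = 1.993 × 10^15 m³/s²
2GM/r = 2 × (1.993 × 10^15) / (1 × 10^9) = 3.986 × 10^6 m²/s²
v_esc = √(2GM/r) = 1996.5 m/s ≈ 1.996 km/s

Final answer: 1.996 km/s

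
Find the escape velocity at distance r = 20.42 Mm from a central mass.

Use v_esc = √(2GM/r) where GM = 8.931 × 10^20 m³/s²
r = 20.42 Mm = 2.042 × 10^7 m
GM = 8.931 × 10^20 m³/s²
2GM/r = 2 × (8.931 × 10^20) / (2.042 × 10^7) = 8.74731 × 10^13 m²/s²
v_esc = √(2GM/r) = 9.3527 × 10^6 m/s ≈ 9353 km/s

Final answer: 9353 km/s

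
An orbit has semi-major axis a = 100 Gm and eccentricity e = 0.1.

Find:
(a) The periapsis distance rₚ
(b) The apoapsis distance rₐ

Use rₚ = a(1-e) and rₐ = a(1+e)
a = 100 Gm = 1 × 10^11 m
e = 0.1:  1 − e = 0.9,  1 + e = 1.1
(a) rₚ = a(1 − e) = 1 × 10^11 m × 0.9 = 9 × 10^10 m ≈ 90 Gm
(b) rₐ = a(1 + e) = 1 × 10^11 m × 1.1 = 1.1 × 10^11 m ≈ 110 Gm

Final answer:
(a) rₚ = 90 Gm
(b) rₐ = 110 Gm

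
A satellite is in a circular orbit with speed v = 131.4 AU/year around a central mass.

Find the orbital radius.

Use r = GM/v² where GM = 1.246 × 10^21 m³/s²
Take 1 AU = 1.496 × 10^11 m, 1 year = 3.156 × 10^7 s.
v = 131.4 AU/year = 622859 m/s
GM = 1.246 × 10^21 m³/s²
v² = 3.87954 × 10^11 m²/s²
r = GM/v² = (1.246 × 10^21) / (3.87954 × 10^11) = 3.21172 × 10^9 m ≈ 0.02147 AU

Final answer: 0.02147 AU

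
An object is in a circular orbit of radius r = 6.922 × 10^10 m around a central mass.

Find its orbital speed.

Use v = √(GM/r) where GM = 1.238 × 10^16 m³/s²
r = 6.922 × 10^10 m
GM = 1.238 × 10^16 m³/s²
GM/r = (1.238 × 10^16) / (6.922 × 10^10) = 178850 m²/s²
v = √(GM/r) = 422.907 m/s ≈ 422.9 m/s

Final answer: 422.9 m/s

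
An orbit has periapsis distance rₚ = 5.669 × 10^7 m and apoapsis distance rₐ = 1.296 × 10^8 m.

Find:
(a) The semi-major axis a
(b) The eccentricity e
rₚ = 5.669 × 10^7 m
rₐ = 1.296 × 10^8 m
(a) a = (rₚ + rₐ)/2 = 9.3145 × 10^7 m ≈ 9.315 × 10^7 m
(b) e = (rₐ − rₚ)/(rₐ + rₚ) = (7.291 × 10^7) / (1.8629 × 10^8) = 0.391379

Final answer:
(a) a = 9.315 × 10^7 m
(b) e = 0.3914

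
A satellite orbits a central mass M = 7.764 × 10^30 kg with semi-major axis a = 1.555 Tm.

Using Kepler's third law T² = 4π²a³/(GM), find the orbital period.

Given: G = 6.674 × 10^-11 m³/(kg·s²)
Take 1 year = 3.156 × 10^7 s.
M = 7.764 × 10^30 kg
GM = G × M = 6.674 × 10^-11 × 7.764 × 10^30 = 5.18169 × 10^20 m³/s²
a = 1.555 Tm = 1.555 × 10^12 m
a³ = 3.76003 × 10^36 m³
T = 2π √(a³/GM) = 2π √((3.76003 × 10^36) / (5.18169 × 10^20)) = 2π × 8.51843 × 10^7 s
T = 5.35229 × 10^8 s ≈ 16.96 years

Final answer: 16.96 years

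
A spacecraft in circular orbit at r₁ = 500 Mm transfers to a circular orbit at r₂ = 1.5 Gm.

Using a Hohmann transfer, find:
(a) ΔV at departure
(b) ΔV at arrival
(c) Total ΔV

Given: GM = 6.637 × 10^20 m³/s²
r₁ = 500 Mm = 5 × 10^8 m
r₂ = 1.5 Gm = 1.5 × 10^9 m
GM = 6.637 × 10^20 m³/s²
Transfer ellipse: a_t = (r₁ + r₂)/2 = 1 × 10^9 m
Circular speed at r₁: v₁ = √(GM/r₁) = 1.15213 × 10^6 m/s
Transfer speed at r₁ (periapsis): v₁ₜ = √(GM(2/r₁ − 1/a_t)) = 1.41106 × 10^6 m/s
(a) ΔV₁ = v₁ₜ − v₁ = 258935 m/s ≈ 258.9 km/s
Circular speed at r₂: v₂ = √(GM/r₂) = 665182 m/s
Transfer speed at r₂ (apoapsis): v₂ₜ = √(GM(2/r₂ − 1/a_t)) = 470354 m/s
(b) ΔV₂ = v₂ − v₂ₜ = 194827 m/s ≈ 194.8 km/s
(c) ΔV_total = ΔV₁ + ΔV₂ = 453762 m/s ≈ 453.8 km/s

Final answer:
(a) ΔV₁ = 258.9 km/s
(b) ΔV₂ = 194.8 km/s
(c) ΔV_total = 453.8 km/s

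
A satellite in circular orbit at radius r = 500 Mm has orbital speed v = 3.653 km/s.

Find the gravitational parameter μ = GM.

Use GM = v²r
r = 500 Mm = 5 × 10^8 m
v = 3.653 km/s = 3653 m/s
v² = 1.33444 × 10^7 m²/s²
GM = v²r = 1.33444 × 10^7 × 5 × 10^8 = 6.6722 × 10^15 m³/s²
GM ≈ 6.672 × 10^15 m³/s²

Final answer: GM = 6.672 × 10^15 m³/s²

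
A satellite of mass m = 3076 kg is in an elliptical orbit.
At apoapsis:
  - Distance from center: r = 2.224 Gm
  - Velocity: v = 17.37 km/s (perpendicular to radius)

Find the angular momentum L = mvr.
r = 2.224 Gm = 2.224 × 10^9 m
v = 17.37 km/s = 17370 m/s
vr = 17370 × 2.224 × 10^9 = 3.86309 × 10^13 m²/s
L = m × vr = 3076 × 3.86309 × 10^13 = 1.18829 × 10^17 kg·m²/s ≈ 1.188 × 10^17 kg·m²/s

Final answer: L = 1.188 × 10^17 kg·m²/s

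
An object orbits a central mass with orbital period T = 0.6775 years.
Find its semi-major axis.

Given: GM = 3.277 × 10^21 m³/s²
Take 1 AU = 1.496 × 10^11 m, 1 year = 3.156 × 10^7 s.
T = 0.6775 years = 2.13819 × 10^7 s
GM = 3.277 × 10^21 m³/s²
Kepler's third law: a³ = GM T² / (4π²)
T² = 4.57186 × 10^14 s²
a³ = (3.277 × 10^21) × (4.57186 × 10^14) / (4π²) = 3.79498 × 10^34 m³
a = (a³)^(1/3) = 3.36049 × 10^11 m ≈ 2.246 AU

Final answer: 2.246 AU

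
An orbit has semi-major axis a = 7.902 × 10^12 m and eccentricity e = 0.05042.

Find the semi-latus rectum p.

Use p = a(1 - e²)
a = 7.902 × 10^12 m
e = 0.05042,  e² = 0.00254218,  1 − e² = 0.997458
p = a(1 − e²) = 7.902 × 10^12 m × 0.997458 = 7.88191 × 10^12 m ≈ 7.882 × 10^12 m

Final answer: p = 7.882 × 10^12 m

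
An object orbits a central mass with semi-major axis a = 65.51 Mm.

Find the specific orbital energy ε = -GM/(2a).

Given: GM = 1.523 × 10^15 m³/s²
a = 65.51 Mm = 6.551 × 10^7 m
GM = 1.523 × 10^15 m³/s²
2a = 1.3102 × 10^8 m
ε = −GM/(2a) = -1.16242 × 10^7 J/kg ≈ -11.62 MJ/kg

Final answer: -11.62 MJ/kg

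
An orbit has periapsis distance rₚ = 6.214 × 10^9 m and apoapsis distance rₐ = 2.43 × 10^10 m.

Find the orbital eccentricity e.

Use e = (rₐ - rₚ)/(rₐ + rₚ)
rₚ = 6.214 × 10^9 m
rₐ = 2.43 × 10^10 m
rₐ − rₚ = 1.8086 × 10^10 m
rₐ + rₚ = 3.0514 × 10^10 m
e = (rₐ − rₚ)/(rₐ + rₚ) = 0.592712

Final answer: e = 0.5927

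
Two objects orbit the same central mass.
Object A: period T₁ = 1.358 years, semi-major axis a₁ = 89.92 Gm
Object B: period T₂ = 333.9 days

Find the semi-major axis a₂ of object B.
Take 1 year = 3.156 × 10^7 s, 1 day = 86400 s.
T₁ = 1.358 years = 4.28585 × 10^7 s
T₂ = 333.9 days = 2.8849 × 10^7 s
a₁ = 89.92 Gm = 8.992 × 10^10 m
Kepler's third law: (T₂/T₁)² = (a₂/a₁)³  ⇒  a₂ = a₁ (T₂/T₁)^(2/3)
T₂/T₁ = 0.673121
(T₂/T₁)^(2/3) = 0.768061
a₂ = 8.992 × 10^10 m × 0.768061 = 6.9064 × 10^10 m ≈ 69.06 Gm

Final answer: a₂ = 69.06 Gm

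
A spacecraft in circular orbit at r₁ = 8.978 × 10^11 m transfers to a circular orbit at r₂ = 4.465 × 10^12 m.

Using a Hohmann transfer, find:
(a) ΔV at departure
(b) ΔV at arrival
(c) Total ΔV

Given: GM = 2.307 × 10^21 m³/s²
r₁ = 8.978 × 10^11 m
r₂ = 4.465 × 10^12 m
GM = 2.307 × 10^21 m³/s²
Transfer ellipse: a_t = (r₁ + r₂)/2 = 2.6814 × 10^12 m
Circular speed at r₁: v₁ = √(GM/r₁) = 50691.4 m/s
Transfer speed at r₁ (periapsis): v₁ₜ = √(GM(2/r₁ − 1/a_t)) = 65413 m/s
(a) ΔV₁ = v₁ₜ − v₁ = 14721.6 m/s ≈ 14.72 km/s
Circular speed at r₂: v₂ = √(GM/r₂) = 22730.7 m/s
Transfer speed at r₂ (apoapsis): v₂ₜ = √(GM(2/r₂ − 1/a_t)) = 13152.9 m/s
(b) ΔV₂ = v₂ − v₂ₜ = 9577.8 m/s ≈ 9.578 km/s
(c) ΔV_total = ΔV₁ + ΔV₂ = 24299.4 m/s ≈ 24.3 km/s

Final answer:
(a) ΔV₁ = 14.72 km/s
(b) ΔV₂ = 9.578 km/s
(c) ΔV_total = 24.3 km/s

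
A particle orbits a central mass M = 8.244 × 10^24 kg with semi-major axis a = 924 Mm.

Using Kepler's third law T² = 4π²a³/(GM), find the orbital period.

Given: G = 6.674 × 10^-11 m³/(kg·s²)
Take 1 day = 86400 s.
M = 8.244 × 10^24 kg
GM = G × M = 6.674 × 10^-11 × 8.244 × 10^24 = 5.50205 × 10^14 m³/s²
a = 924 Mm = 9.24 × 10^8 m
a³ = 7.88889 × 10^26 m³
T = 2π √(a³/GM) = 2π √((7.88889 × 10^26) / (5.50205 × 10^14)) = 2π × 1.19742 × 10^6 s
T = 7.5236 × 10^6 s ≈ 87.08 days

Final answer: 87.08 days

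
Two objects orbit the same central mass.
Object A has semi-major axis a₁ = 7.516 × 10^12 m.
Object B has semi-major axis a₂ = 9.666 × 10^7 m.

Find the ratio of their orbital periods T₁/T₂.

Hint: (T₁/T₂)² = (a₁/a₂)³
a₁ = 7.516 × 10^12 m
a₂ = 9.666 × 10^7 m
a₁/a₂ = 77757.1
T₁/T₂ = (a₁/a₂)^(3/2) = (77757.1)^1.5 = 2.16825 × 10^7

Final answer: T₁/T₂ = 2.168 × 10^7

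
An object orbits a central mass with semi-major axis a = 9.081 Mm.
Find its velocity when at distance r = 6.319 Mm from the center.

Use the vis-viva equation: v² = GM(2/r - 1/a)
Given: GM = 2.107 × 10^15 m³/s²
a = 9.081 Mm = 9.081 × 10^6 m
r = 6.319 Mm = 6.319 × 10^6 m
GM = 2.107 × 10^15 m³/s²
2/r − 1/a = 3.16506 × 10^-7 − 1.1012 × 10^-7 = 2.06386 × 10^-7 m⁻¹
v² = GM (2/r − 1/a) = 4.34855 × 10^8 m²/s²
v = 20853.2 m/s ≈ 20.85 km/s

Final answer: 20.85 km/s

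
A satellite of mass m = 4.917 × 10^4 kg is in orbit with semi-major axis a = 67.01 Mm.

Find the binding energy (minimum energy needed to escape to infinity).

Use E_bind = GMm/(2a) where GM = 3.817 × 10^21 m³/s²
a = 67.01 Mm = 6.701 × 10^7 m
GM = 3.817 × 10^21 m³/s²
m = 4.917 × 10^4 kg
GMm = 3.817 × 10^21 × 49170 = 1.87682 × 10^26 m³·kg/s²
2a = 1.3402 × 10^8 m
E_bind = GMm/(2a) = 1.4004 × 10^18 J ≈ 1.4 EJ

Final answer: 1.4 EJ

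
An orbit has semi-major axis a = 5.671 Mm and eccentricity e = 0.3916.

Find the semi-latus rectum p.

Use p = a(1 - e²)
a = 5.671 Mm = 5.671 × 10^6 m
e = 0.3916,  e² = 0.153351,  1 − e² = 0.846649
p = a(1 − e²) = 5.671 × 10^6 m × 0.846649 = 4.80135 × 10^6 m ≈ 4.801 Mm

Final answer: p = 4.801 Mm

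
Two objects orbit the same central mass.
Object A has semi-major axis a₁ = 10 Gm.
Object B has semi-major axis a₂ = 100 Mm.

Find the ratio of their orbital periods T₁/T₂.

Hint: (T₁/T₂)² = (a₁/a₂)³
a₁ = 10 Gm = 1 × 10^10 m
a₂ = 100 Mm = 1 × 10^8 m
a₁/a₂ = 100
T₁/T₂ = (a₁/a₂)^(3/2) = (100)^1.5 = 1000

Final answer: T₁/T₂ = 1000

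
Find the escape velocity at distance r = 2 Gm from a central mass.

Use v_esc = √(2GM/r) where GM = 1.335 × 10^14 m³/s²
r = 2 Gm = 2 × 10^9 m
GM = 1.335 × 10^14 m³/s²
2GM/r = 2 × (1.335 × 10^14) / (2 × 10^9) = 133500 m²/s²
v_esc = √(2GM/r) = 365.377 m/s ≈ 365.4 m/s

Final answer: 365.4 m/s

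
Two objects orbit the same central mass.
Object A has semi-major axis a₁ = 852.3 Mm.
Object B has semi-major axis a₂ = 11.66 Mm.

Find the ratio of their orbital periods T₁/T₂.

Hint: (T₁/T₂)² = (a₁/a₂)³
a₁ = 852.3 Mm = 8.523 × 10^8 m
a₂ = 11.66 Mm = 1.166 × 10^7 m
a₁/a₂ = 73.0961
T₁/T₂ = (a₁/a₂)^(3/2) = (73.0961)^1.5 = 624.944

Final answer: T₁/T₂ = 624.9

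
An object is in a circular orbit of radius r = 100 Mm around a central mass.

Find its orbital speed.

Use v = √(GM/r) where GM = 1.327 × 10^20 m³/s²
r = 100 Mm = 1 × 10^8 m
GM = 1.327 × 10^20 m³/s²
GM/r = (1.327 × 10^20) / (1 × 10^8) = 1.327 × 10^12 m²/s²
v = √(GM/r) = 1.15195 × 10^6 m/s ≈ 1152 km/s

Final answer: 1152 km/s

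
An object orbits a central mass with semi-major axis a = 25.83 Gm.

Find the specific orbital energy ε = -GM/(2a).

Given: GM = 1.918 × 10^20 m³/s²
a = 25.83 Gm = 2.583 × 10^10 m
GM = 1.918 × 10^20 m³/s²
2a = 5.166 × 10^10 m
ε = −GM/(2a) = -3.71274 × 10^9 J/kg ≈ -3.713 GJ/kg

Final answer: -3.713 GJ/kg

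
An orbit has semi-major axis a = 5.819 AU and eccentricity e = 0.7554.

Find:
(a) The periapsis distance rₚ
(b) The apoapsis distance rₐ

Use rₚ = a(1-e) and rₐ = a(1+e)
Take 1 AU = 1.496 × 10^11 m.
a = 5.819 AU = 8.70522 × 10^11 m
e = 0.7554:  1 − e = 0.2446,  1 + e = 1.7554
(a) rₚ = a(1 − e) = 8.70522 × 10^11 m × 0.2446 = 2.1293 × 10^11 m ≈ 1.423 AU
(b) rₐ = a(1 + e) = 8.70522 × 10^11 m × 1.7554 = 1.52812 × 10^12 m ≈ 10.21 AU

Final answer:
(a) rₚ = 1.423 AU
(b) rₐ = 10.21 AU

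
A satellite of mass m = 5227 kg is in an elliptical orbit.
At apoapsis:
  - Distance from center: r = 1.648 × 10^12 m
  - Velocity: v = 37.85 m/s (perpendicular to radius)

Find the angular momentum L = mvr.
r = 1.648 × 10^12 m
v = 37.85 m/s
vr = 37.85 × 1.648 × 10^12 = 6.23768 × 10^13 m²/s
L = m × vr = 5227 × 6.23768 × 10^13 = 3.26044 × 10^17 kg·m²/s ≈ 3.26 × 10^17 kg·m²/s

Final answer: L = 3.26 × 10^17 kg·m²/s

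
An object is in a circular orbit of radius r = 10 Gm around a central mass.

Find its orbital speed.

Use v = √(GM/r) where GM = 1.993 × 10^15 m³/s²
r = 10 Gm = 1 × 10^10 m
GM = 1.993 × 10^15 m³/s²
GM/r = (1.993 × 10^15) / (1 × 10^10) = 199300 m²/s²
v = √(GM/r) = 446.43 m/s ≈ 446.4 m/s

Final answer: 446.4 m/s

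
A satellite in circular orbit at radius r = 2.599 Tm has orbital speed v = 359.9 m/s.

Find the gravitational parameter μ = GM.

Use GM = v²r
r = 2.599 Tm = 2.599 × 10^12 m
v = 359.9 m/s
v² = 129528 m²/s²
GM = v²r = 129528 × 2.599 × 10^12 = 3.36643 × 10^17 m³/s²
GM ≈ 3.366 × 10^17 m³/s²

Final answer: GM = 3.366 × 10^17 m³/s²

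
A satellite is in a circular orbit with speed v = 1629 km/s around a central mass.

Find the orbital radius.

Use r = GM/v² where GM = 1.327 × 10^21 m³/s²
v = 1629 km/s = 1.629 × 10^6 m/s
GM = 1.327 × 10^21 m³/s²
v² = 2.65364 × 10^12 m²/s²
r = GM/v² = (1.327 × 10^21) / (2.65364 × 10^12) = 5.00068 × 10^8 m ≈ 500.1 Mm

Final answer: 500.1 Mm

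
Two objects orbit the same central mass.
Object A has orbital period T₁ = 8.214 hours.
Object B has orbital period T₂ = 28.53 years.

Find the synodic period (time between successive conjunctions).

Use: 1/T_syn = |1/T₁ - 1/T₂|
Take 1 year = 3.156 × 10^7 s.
T₁ = 8.214 hours = 29570.4 s
T₂ = 28.53 years = 9.00407 × 10^8 s
1/T₁ = 3.38176 × 10^-5 s⁻¹
1/T₂ = 1.11061 × 10^-9 s⁻¹
|1/T₁ − 1/T₂| = 3.38165 × 10^-5 s⁻¹
T_syn = 1 / |1/T₁ − 1/T₂| = 29571.4 s ≈ 8.214 hours

Final answer: T_syn = 8.214 hours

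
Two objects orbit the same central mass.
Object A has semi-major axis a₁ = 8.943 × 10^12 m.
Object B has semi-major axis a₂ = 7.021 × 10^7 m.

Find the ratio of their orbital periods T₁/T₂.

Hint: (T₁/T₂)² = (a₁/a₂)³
a₁ = 8.943 × 10^12 m
a₂ = 7.021 × 10^7 m
a₁/a₂ = 127375
T₁/T₂ = (a₁/a₂)^(3/2) = (127375)^1.5 = 4.54597 × 10^7

Final answer: T₁/T₂ = 4.546 × 10^7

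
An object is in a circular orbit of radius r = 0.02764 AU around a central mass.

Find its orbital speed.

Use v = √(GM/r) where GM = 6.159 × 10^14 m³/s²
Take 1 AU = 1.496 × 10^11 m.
r = 0.02764 AU = 4.13494 × 10^9 m
GM = 6.159 × 10^14 m³/s²
GM/r = (6.159 × 10^14) / (4.13494 × 10^9) = 148950 m²/s²
v = √(GM/r) = 385.94 m/s ≈ 385.9 m/s

Final answer: 385.9 m/s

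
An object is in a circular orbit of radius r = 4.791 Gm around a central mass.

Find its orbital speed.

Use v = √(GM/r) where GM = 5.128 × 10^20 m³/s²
r = 4.791 Gm = 4.791 × 10^9 m
GM = 5.128 × 10^20 m³/s²
GM/r = (5.128 × 10^20) / (4.791 × 10^9) = 1.07034 × 10^11 m²/s²
v = √(GM/r) = 327161 m/s ≈ 327.2 km/s

Final answer: 327.2 km/s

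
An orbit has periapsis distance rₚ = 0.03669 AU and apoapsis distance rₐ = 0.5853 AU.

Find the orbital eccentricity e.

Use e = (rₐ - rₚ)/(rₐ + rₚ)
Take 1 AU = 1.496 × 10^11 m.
rₚ = 0.03669 AU = 5.48882 × 10^9 m
rₐ = 0.5853 AU = 8.75609 × 10^10 m
rₐ − rₚ = 8.20721 × 10^10 m
rₐ + rₚ = 9.30497 × 10^10 m
e = (rₐ − rₚ)/(rₐ + rₚ) = 0.882024

Final answer: e = 0.882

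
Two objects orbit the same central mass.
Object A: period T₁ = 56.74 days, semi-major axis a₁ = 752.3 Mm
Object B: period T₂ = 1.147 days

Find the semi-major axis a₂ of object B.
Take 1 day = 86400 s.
T₁ = 56.74 days = 4.90234 × 10^6 s
T₂ = 1.147 days = 99100.8 s
a₁ = 752.3 Mm = 7.523 × 10^8 m
Kepler's third law: (T₂/T₁)² = (a₂/a₁)³  ⇒  a₂ = a₁ (T₂/T₁)^(2/3)
T₂/T₁ = 0.020215
(T₂/T₁)^(2/3) = 0.0742078
a₂ = 7.523 × 10^8 m × 0.0742078 = 5.58265 × 10^7 m ≈ 55.83 Mm

Final answer: a₂ = 55.83 Mm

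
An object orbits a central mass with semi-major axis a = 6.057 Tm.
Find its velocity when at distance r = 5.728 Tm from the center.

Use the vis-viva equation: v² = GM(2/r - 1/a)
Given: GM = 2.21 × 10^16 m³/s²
a = 6.057 Tm = 6.057 × 10^12 m
r = 5.728 Tm = 5.728 × 10^12 m
GM = 2.21 × 10^16 m³/s²
2/r − 1/a = 3.49162 × 10^-13 − 1.65098 × 10^-13 = 1.84064 × 10^-13 m⁻¹
v² = GM (2/r − 1/a) = 4067.81 m²/s²
v = 63.7794 m/s ≈ 63.78 m/s

Final answer: 63.78 m/s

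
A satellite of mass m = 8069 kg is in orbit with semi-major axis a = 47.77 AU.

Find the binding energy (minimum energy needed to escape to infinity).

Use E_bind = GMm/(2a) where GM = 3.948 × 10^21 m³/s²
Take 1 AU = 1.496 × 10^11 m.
a = 47.77 AU = 7.14639 × 10^12 m
GM = 3.948 × 10^21 m³/s²
m = 8069 kg
GMm = 3.948 × 10^21 × 8069 = 3.18564 × 10^25 m³·kg/s²
2a = 1.42928 × 10^13 m
E_bind = GMm/(2a) = 2.22885 × 10^12 J ≈ 2.229 TJ

Final answer: 2.229 TJ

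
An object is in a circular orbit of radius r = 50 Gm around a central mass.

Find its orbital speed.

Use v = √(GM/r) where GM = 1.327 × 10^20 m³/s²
r = 50 Gm = 5 × 10^10 m
GM = 1.327 × 10^20 m³/s²
GM/r = (1.327 × 10^20) / (5 × 10^10) = 2.654 × 10^9 m²/s²
v = √(GM/r) = 51517 m/s ≈ 51.52 km/s

Final answer: 51.52 km/s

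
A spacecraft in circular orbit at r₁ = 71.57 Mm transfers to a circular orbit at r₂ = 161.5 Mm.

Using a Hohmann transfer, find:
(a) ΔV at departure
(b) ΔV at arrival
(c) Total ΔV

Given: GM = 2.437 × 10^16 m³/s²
r₁ = 71.57 Mm = 7.157 × 10^7 m
r₂ = 161.5 Mm = 1.615 × 10^8 m
GM = 2.437 × 10^16 m³/s²
Transfer ellipse: a_t = (r₁ + r₂)/2 = 1.16535 × 10^8 m
Circular speed at r₁: v₁ = √(GM/r₁) = 18452.8 m/s
Transfer speed at r₁ (periapsis): v₁ₜ = √(GM(2/r₁ − 1/a_t)) = 21723 m/s
(a) ΔV₁ = v₁ₜ − v₁ = 3270.23 m/s ≈ 3.27 km/s
Circular speed at r₂: v₂ = √(GM/r₂) = 12284 m/s
Transfer speed at r₂ (apoapsis): v₂ₜ = √(GM(2/r₂ − 1/a_t)) = 9626.73 m/s
(b) ΔV₂ = v₂ − v₂ₜ = 2657.32 m/s ≈ 2.657 km/s
(c) ΔV_total = ΔV₁ + ΔV₂ = 5927.54 m/s ≈ 5.928 km/s

Final answer:
(a) ΔV₁ = 3.27 km/s
(b) ΔV₂ = 2.657 km/s
(c) ΔV_total = 5.928 km/s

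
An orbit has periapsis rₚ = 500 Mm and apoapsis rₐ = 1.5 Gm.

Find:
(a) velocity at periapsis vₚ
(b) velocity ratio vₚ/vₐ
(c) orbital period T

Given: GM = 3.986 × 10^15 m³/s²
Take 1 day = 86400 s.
rₚ = 500 Mm = 5 × 10^8 m
rₐ = 1.5 Gm = 1.5 × 10^9 m
GM = 3.986 × 10^15 m³/s²
a = (rₚ + rₐ)/2 = 1 × 10^9 m
e = (rₐ − rₚ)/(rₐ + rₚ) = (1 × 10^9) / (2 × 10^9) = 0.5
(a) vₚ² = GM (2/rₚ − 1/a) = 3.986 × 10^15 × (4 × 10^-9 − 1 × 10^-9) = 1.1958 × 10^7 m²/s²;  vₚ = 3458.03 m/s ≈ 3.458 km/s
(b) vₚ/vₐ = rₐ/rₚ (angular momentum) = (1.5 × 10^9) / (5 × 10^8) = 3 ≈ 3
(c) a³ = 1 × 10^27 m³;  T = 2π √(a³/GM) = 2π × 500877 s = 3.1471 × 10^6 s ≈ 36.42 days

Final answer:
(a) velocity at periapsis vₚ = 3.458 km/s
(b) velocity ratio vₚ/vₐ = 3
(c) orbital period T = 36.42 days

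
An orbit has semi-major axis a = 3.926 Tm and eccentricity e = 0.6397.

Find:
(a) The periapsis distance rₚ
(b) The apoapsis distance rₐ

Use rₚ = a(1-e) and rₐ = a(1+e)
a = 3.926 Tm = 3.926 × 10^12 m
e = 0.6397:  1 − e = 0.3603,  1 + e = 1.6397
(a) rₚ = a(1 − e) = 3.926 × 10^12 m × 0.3603 = 1.41454 × 10^12 m ≈ 1.415 Tm
(b) rₐ = a(1 + e) = 3.926 × 10^12 m × 1.6397 = 6.43746 × 10^12 m ≈ 6.437 Tm

Final answer:
(a) rₚ = 1.415 Tm
(b) rₐ = 6.437 Tm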